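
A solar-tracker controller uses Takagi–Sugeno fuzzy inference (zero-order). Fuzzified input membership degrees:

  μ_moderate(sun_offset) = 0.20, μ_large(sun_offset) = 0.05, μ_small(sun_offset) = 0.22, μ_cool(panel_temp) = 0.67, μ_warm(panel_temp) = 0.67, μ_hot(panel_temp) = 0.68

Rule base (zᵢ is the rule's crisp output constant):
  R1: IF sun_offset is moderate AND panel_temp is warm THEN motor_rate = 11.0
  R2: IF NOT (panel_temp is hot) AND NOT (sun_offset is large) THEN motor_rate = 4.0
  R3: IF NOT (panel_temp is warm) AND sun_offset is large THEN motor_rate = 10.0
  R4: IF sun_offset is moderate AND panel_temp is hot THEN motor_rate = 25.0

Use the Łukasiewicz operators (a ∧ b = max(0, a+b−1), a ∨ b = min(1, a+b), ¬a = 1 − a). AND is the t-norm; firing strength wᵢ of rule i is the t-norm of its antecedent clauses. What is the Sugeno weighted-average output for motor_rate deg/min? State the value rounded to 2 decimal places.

4.00

R1 (z=11.0): moderate=0.20, warm=0.67; AND[max(0, a+b−1)] → w = 0.00
R2 (z=4.0): ¬hot=1−0.68=0.32, ¬large=1−0.05=0.95; AND[max(0, a+b−1)] → w = 0.27
R3 (z=10.0): ¬warm=1−0.67=0.33, large=0.05; AND[max(0, a+b−1)] → w = 0.00
R4 (z=25.0): moderate=0.20, hot=0.68; AND[max(0, a+b−1)] → w = 0.00
Weighted average = (0.00·11.0 + 0.27·4.0 + 0.00·10.0 + 0.00·25.0) / (0.00 + 0.27 + 0.00 + 0.00)
  = 1.0800 / 0.2700 = 4.00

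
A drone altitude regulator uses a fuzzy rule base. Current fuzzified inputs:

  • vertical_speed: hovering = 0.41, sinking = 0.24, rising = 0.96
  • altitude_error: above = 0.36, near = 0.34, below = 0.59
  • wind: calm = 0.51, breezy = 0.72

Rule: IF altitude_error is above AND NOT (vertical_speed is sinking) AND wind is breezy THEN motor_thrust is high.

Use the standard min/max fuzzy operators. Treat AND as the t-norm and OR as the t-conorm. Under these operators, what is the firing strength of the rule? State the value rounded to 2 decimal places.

0.36

firing strength: above=0.36, ¬sinking=1−0.24=0.76, breezy=0.72; AND[min(a, b)] → w = 0.36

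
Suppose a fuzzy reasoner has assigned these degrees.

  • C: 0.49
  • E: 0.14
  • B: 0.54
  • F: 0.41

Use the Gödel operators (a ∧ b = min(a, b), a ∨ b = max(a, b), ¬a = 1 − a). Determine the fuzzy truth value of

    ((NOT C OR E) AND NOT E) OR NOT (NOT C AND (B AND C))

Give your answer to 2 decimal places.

0.51

NOT C = 1 − 0.49 = 0.51
NOT C OR E = max(a, b) on (0.51, 0.14) = 0.51
NOT E = 1 − 0.14 = 0.86
(NOT C OR E) AND NOT E = min(a, b) on (0.51, 0.86) = 0.51
NOT C = 1 − 0.49 = 0.51
B AND C = min(a, b) on (0.54, 0.49) = 0.49
NOT C AND (B AND C) = min(a, b) on (0.51, 0.49) = 0.49
NOT (NOT C AND (B AND C)) = 1 − 0.49 = 0.51
((NOT C OR E) AND NOT E) OR NOT (NOT C AND (B AND C)) = max(a, b) on (0.51, 0.51) = 0.51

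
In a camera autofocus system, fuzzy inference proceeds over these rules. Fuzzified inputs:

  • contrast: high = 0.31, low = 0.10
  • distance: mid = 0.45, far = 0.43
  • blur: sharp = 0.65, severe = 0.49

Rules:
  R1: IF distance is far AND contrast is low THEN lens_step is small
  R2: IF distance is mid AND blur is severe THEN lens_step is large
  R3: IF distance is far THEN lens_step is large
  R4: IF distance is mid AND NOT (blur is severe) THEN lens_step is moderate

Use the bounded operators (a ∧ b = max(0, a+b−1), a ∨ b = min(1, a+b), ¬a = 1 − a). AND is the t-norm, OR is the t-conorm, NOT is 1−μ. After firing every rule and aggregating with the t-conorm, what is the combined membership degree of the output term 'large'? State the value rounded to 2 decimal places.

R1: far=0.43, low=0.10; AND[max(0, a+b−1)] → w = 0.00
R2: mid=0.45, severe=0.49; AND[max(0, a+b−1)] → w = 0.00
R3: far=0.43 → w = 0.43
R4: mid=0.45, ¬severe=1−0.49=0.51; AND[max(0, a+b−1)] → w = 0.00
Rules with consequent 'large': {R2, R3} → strengths 0.00, 0.43
Aggregate via t-conorm [min(1, a+b)]: 0.43

0.43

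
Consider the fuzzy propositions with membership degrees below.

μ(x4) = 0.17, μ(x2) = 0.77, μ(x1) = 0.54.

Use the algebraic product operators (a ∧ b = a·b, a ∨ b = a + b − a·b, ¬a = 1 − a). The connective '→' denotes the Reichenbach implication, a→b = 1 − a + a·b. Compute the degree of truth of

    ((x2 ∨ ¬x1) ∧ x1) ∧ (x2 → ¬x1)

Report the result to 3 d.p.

0.276

¬x1 = 1 − 0.5400 = 0.4600
x2 ∨ ¬x1 = a + b − a·b on (0.7700, 0.4600) = 0.8758
(x2 ∨ ¬x1) ∧ x1 = a·b on (0.8758, 0.5400) = 0.4729
¬x1 = 1 − 0.5400 = 0.4600
x2 → ¬x1  [Reichenbach: 1 − a + a·b] with a=0.7700, b=0.4600 → 0.5842
((x2 ∨ ¬x1) ∧ x1) ∧ (x2 → ¬x1) = a·b on (0.4729, 0.5842) = 0.2763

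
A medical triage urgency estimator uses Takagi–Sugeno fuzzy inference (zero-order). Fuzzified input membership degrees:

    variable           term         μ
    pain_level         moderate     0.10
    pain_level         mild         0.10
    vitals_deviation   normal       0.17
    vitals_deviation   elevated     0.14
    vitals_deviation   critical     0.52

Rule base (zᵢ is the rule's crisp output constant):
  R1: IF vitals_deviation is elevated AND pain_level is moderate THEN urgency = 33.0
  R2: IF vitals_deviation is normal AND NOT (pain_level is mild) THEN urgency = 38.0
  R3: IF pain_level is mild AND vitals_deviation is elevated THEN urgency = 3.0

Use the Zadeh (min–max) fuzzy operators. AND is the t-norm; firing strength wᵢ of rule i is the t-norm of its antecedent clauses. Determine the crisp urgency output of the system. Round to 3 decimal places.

R1 (z=33.0): elevated=0.14, moderate=0.10; AND[min(a, b)] → w = 0.10
R2 (z=38.0): normal=0.17, ¬mild=1−0.10=0.90; AND[min(a, b)] → w = 0.17
R3 (z=3.0): mild=0.10, elevated=0.14; AND[min(a, b)] → w = 0.10
Weighted average = (0.10·33.0 + 0.17·38.0 + 0.10·3.0) / (0.10 + 0.17 + 0.10)
  = 10.0600 / 0.3700 = 27.189

27.189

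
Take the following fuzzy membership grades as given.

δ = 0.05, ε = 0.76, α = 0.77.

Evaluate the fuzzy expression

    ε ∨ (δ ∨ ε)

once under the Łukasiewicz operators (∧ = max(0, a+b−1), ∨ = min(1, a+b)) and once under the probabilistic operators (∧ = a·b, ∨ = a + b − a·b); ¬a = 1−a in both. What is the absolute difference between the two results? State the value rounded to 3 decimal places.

Under Łukasiewicz:
  δ ∨ ε = min(1, a+b) on (0.05, 0.76) = 0.81
  ε ∨ (δ ∨ ε) = min(1, a+b) on (0.76, 0.81) = 1.00
  → value = 1.0000
Under probabilistic:
  δ ∨ ε = a + b − a·b on (0.0500, 0.7600) = 0.7720
  ε ∨ (δ ∨ ε) = a + b − a·b on (0.7600, 0.7720) = 0.9453
  → value = 0.9453
|1.0000 − 0.9453| = 0.055

0.055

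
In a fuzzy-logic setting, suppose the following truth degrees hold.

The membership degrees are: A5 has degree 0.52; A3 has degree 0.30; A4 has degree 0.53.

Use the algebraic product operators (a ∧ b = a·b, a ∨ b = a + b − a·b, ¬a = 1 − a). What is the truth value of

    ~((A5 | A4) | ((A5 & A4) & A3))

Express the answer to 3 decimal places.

A5 | A4 = a + b − a·b on (0.5200, 0.5300) = 0.7744
A5 & A4 = a·b on (0.5200, 0.5300) = 0.2756
(A5 & A4) & A3 = a·b on (0.2756, 0.3000) = 0.0827
(A5 | A4) | ((A5 & A4) & A3) = a + b − a·b on (0.7744, 0.0827) = 0.7931
~((A5 | A4) | ((A5 & A4) & A3)) = 1 − 0.7931 = 0.2069

0.207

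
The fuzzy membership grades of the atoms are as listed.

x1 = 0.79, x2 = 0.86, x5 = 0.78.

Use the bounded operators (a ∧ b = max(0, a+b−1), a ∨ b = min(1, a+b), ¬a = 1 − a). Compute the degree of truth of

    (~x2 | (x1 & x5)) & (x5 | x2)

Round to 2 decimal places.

~x2 = 1 − 0.86 = 0.14
x1 & x5 = max(0, a+b−1) on (0.79, 0.78) = 0.57
~x2 | (x1 & x5) = min(1, a+b) on (0.14, 0.57) = 0.71
x5 | x2 = min(1, a+b) on (0.78, 0.86) = 1.00
(~x2 | (x1 & x5)) & (x5 | x2) = max(0, a+b−1) on (0.71, 1.00) = 0.71

0.71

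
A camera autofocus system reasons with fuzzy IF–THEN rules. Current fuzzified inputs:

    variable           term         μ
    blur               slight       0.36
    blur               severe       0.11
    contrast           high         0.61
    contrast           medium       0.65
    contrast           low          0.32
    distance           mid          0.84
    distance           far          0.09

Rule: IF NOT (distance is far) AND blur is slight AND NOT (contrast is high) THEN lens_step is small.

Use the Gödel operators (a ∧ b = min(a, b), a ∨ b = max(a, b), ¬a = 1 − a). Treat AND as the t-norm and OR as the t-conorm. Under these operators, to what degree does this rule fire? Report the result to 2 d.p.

0.36

firing strength: ¬far=1−0.09=0.91, slight=0.36, ¬high=1−0.61=0.39; AND[min(a, b)] → w = 0.36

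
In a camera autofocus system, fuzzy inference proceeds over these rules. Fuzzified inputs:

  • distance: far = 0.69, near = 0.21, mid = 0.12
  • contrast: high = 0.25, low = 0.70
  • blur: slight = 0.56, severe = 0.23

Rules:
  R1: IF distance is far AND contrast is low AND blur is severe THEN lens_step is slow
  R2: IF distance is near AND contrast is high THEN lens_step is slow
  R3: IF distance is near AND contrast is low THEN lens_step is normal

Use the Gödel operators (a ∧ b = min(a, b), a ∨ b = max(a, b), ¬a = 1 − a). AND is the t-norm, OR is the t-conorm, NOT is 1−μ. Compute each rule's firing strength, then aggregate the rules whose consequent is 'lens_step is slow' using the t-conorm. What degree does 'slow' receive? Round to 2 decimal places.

R1: far=0.69, low=0.70, severe=0.23; AND[min(a, b)] → w = 0.23
R2: near=0.21, high=0.25; AND[min(a, b)] → w = 0.21
R3: near=0.21, low=0.70; AND[min(a, b)] → w = 0.21
Rules with consequent 'slow': {R1, R2} → strengths 0.23, 0.21
Aggregate via t-conorm [max(a, b)]: 0.23

0.23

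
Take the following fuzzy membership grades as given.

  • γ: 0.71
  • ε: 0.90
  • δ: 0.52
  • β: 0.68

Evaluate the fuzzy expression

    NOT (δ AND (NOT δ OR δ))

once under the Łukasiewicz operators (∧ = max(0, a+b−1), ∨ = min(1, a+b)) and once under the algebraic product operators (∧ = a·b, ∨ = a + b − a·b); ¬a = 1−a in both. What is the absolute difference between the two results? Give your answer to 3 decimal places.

0.130

Under Łukasiewicz:
  NOT δ = 1 − 0.52 = 0.48
  NOT δ OR δ = min(1, a+b) on (0.48, 0.52) = 1.00
  δ AND (NOT δ OR δ) = max(0, a+b−1) on (0.52, 1.00) = 0.52
  NOT (δ AND (NOT δ OR δ)) = 1 − 0.52 = 0.48
  → value = 0.4800
Under algebraic product:
  NOT δ = 1 − 0.5200 = 0.4800
  NOT δ OR δ = a + b − a·b on (0.4800, 0.5200) = 0.7504
  δ AND (NOT δ OR δ) = a·b on (0.5200, 0.7504) = 0.3902
  NOT (δ AND (NOT δ OR δ)) = 1 − 0.3902 = 0.6098
  → value = 0.6098
|0.4800 − 0.6098| = 0.130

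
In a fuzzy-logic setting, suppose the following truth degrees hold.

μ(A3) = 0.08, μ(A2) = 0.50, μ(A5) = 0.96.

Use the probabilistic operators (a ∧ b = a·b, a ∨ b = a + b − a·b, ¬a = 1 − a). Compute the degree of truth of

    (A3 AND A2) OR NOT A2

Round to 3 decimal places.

A3 AND A2 = a·b on (0.0800, 0.5000) = 0.0400
NOT A2 = 1 − 0.5000 = 0.5000
(A3 AND A2) OR NOT A2 = a + b − a·b on (0.0400, 0.5000) = 0.5200

0.520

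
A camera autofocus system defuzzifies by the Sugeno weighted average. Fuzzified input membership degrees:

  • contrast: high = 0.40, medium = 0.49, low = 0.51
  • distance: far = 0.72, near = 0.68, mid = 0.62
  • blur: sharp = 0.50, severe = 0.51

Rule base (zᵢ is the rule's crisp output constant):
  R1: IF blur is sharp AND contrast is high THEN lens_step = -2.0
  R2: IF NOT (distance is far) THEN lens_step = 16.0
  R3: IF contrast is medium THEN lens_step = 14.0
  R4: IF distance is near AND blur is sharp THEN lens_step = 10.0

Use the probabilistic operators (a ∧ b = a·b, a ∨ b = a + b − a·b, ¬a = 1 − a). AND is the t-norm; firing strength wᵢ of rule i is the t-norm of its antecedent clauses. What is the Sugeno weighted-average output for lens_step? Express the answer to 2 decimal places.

R1 (z=-2.0): sharp=0.50, high=0.40; AND[a·b] → w = 0.2000
R2 (z=16.0): ¬far=1−0.72=0.28 → w = 0.2800
R3 (z=14.0): medium=0.49 → w = 0.4900
R4 (z=10.0): near=0.68, sharp=0.50; AND[a·b] → w = 0.3400
Weighted average = (0.2000·-2.0 + 0.2800·16.0 + 0.4900·14.0 + 0.3400·10.0) / (0.2000 + 0.2800 + 0.4900 + 0.3400)
  = 14.3400 / 1.3100 = 10.95

10.95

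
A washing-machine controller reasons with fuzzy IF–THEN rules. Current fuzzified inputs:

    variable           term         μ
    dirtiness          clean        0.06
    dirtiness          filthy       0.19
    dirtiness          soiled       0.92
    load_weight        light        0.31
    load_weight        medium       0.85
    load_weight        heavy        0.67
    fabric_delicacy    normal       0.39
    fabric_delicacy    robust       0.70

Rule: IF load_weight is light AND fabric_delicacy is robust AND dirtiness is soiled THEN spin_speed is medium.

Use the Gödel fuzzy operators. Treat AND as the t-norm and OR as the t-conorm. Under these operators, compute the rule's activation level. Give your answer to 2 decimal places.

0.31

firing strength: light=0.31, robust=0.70, soiled=0.92; AND[min(a, b)] → w = 0.31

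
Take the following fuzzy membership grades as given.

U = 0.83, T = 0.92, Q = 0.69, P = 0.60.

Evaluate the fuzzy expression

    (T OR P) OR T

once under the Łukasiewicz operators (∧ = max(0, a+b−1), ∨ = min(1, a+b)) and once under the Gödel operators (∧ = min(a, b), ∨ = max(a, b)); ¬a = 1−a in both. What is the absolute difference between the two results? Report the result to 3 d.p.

Under Łukasiewicz:
  T OR P = min(1, a+b) on (0.92, 0.60) = 1.00
  (T OR P) OR T = min(1, a+b) on (1.00, 0.92) = 1.00
  → value = 1.0000
Under Gödel:
  T OR P = max(a, b) on (0.92, 0.60) = 0.92
  (T OR P) OR T = max(a, b) on (0.92, 0.92) = 0.92
  → value = 0.9200
|1.0000 − 0.9200| = 0.080

0.080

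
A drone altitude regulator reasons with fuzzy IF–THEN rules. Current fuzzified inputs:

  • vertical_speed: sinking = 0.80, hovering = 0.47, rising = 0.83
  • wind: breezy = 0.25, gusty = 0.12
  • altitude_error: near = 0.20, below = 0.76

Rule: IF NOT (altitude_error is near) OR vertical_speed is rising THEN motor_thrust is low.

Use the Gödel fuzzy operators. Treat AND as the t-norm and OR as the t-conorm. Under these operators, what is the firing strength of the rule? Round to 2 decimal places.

firing strength: ¬near=1−0.20=0.80, rising=0.83; OR[max(a, b)] → w = 0.83

0.83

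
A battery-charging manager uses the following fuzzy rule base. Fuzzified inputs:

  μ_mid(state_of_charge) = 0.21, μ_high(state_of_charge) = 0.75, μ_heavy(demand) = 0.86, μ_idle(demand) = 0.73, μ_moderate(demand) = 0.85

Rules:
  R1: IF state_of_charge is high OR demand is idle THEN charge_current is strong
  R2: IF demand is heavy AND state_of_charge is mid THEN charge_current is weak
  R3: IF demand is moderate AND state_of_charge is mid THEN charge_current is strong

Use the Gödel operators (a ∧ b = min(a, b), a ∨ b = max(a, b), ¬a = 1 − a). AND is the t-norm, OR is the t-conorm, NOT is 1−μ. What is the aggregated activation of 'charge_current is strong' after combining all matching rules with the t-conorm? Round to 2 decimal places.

0.75

R1: high=0.75, idle=0.73; OR[max(a, b)] → w = 0.75
R2: heavy=0.86, mid=0.21; AND[min(a, b)] → w = 0.21
R3: moderate=0.85, mid=0.21; AND[min(a, b)] → w = 0.21
Rules with consequent 'strong': {R1, R3} → strengths 0.75, 0.21
Aggregate via t-conorm [max(a, b)]: 0.75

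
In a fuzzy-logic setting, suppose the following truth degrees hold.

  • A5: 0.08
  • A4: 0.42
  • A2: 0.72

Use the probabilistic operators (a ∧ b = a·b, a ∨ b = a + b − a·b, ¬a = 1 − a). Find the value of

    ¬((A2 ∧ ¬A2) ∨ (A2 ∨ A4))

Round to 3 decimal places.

¬A2 = 1 − 0.7200 = 0.2800
A2 ∧ ¬A2 = a·b on (0.7200, 0.2800) = 0.2016
A2 ∨ A4 = a + b − a·b on (0.7200, 0.4200) = 0.8376
(A2 ∧ ¬A2) ∨ (A2 ∨ A4) = a + b − a·b on (0.2016, 0.8376) = 0.8703
¬((A2 ∧ ¬A2) ∨ (A2 ∨ A4)) = 1 − 0.8703 = 0.1297

0.130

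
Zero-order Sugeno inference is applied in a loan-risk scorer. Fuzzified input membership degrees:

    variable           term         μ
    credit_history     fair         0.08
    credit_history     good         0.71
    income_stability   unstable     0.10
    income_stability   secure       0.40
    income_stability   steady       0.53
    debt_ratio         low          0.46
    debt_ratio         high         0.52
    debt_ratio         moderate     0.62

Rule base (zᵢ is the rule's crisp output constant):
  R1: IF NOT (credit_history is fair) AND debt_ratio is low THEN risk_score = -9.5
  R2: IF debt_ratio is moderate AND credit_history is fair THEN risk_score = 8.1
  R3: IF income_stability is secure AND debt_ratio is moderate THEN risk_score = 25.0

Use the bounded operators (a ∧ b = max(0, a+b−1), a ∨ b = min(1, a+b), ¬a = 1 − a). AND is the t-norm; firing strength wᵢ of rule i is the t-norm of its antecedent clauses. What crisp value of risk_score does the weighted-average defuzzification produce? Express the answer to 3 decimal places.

R1 (z=-9.5): ¬fair=1−0.08=0.92, low=0.46; AND[max(0, a+b−1)] → w = 0.38
R2 (z=8.1): moderate=0.62, fair=0.08; AND[max(0, a+b−1)] → w = 0.00
R3 (z=25.0): secure=0.40, moderate=0.62; AND[max(0, a+b−1)] → w = 0.02
Weighted average = (0.38·-9.5 + 0.00·8.1 + 0.02·25.0) / (0.38 + 0.00 + 0.02)
  = -3.1100 / 0.4000 = -7.775

-7.775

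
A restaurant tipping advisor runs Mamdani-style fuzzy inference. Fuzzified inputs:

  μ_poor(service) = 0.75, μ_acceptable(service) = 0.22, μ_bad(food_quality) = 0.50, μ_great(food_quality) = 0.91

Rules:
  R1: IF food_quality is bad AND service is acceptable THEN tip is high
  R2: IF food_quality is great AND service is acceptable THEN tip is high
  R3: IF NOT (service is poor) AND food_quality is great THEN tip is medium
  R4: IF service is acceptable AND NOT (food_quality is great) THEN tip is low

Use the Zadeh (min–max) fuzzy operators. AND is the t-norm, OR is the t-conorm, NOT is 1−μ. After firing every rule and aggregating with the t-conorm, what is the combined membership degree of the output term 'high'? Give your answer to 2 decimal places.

0.22

R1: bad=0.50, acceptable=0.22; AND[min(a, b)] → w = 0.22
R2: great=0.91, acceptable=0.22; AND[min(a, b)] → w = 0.22
R3: ¬poor=1−0.75=0.25, great=0.91; AND[min(a, b)] → w = 0.25
R4: acceptable=0.22, ¬great=1−0.91=0.09; AND[min(a, b)] → w = 0.09
Rules with consequent 'high': {R1, R2} → strengths 0.22, 0.22
Aggregate via t-conorm [max(a, b)]: 0.22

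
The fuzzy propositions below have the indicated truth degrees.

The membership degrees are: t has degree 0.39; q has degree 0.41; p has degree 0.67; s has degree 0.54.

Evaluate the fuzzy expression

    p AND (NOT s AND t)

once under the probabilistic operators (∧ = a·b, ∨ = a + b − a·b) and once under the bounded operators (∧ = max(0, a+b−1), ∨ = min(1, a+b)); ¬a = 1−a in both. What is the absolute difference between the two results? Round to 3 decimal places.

0.120

Under probabilistic:
  NOT s = 1 − 0.5400 = 0.4600
  NOT s AND t = a·b on (0.4600, 0.3900) = 0.1794
  p AND (NOT s AND t) = a·b on (0.6700, 0.1794) = 0.1202
  → value = 0.1202
Under bounded:
  NOT s = 1 − 0.54 = 0.46
  NOT s AND t = max(0, a+b−1) on (0.46, 0.39) = 0.00
  p AND (NOT s AND t) = max(0, a+b−1) on (0.67, 0.00) = 0.00
  → value = 0.0000
|0.1202 − 0.0000| = 0.120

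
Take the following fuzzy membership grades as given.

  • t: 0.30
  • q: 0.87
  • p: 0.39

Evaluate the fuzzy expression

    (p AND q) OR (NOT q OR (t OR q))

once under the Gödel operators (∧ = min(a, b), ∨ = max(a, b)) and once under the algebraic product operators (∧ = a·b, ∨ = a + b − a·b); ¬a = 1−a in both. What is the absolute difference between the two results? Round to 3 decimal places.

0.078

Under Gödel:
  p AND q = min(a, b) on (0.39, 0.87) = 0.39
  NOT q = 1 − 0.87 = 0.13
  t OR q = max(a, b) on (0.30, 0.87) = 0.87
  NOT q OR (t OR q) = max(a, b) on (0.13, 0.87) = 0.87
  (p AND q) OR (NOT q OR (t OR q)) = max(a, b) on (0.39, 0.87) = 0.87
  → value = 0.8700
Under algebraic product:
  p AND q = a·b on (0.3900, 0.8700) = 0.3393
  NOT q = 1 − 0.8700 = 0.1300
  t OR q = a + b − a·b on (0.3000, 0.8700) = 0.9090
  NOT q OR (t OR q) = a + b − a·b on (0.1300, 0.9090) = 0.9208
  (p AND q) OR (NOT q OR (t OR q)) = a + b − a·b on (0.3393, 0.9208) = 0.9477
  → value = 0.9477
|0.8700 − 0.9477| = 0.078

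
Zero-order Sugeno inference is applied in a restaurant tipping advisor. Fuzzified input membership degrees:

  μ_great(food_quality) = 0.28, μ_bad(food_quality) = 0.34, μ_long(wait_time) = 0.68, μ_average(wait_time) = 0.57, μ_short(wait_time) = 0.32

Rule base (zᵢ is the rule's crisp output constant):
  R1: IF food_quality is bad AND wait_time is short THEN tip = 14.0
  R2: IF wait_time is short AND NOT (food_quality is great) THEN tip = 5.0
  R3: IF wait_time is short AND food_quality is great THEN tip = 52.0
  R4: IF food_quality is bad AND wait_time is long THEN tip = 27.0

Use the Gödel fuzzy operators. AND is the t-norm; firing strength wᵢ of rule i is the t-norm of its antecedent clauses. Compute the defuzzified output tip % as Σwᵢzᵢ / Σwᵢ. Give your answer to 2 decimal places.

23.67

R1 (z=14.0): bad=0.34, short=0.32; AND[min(a, b)] → w = 0.32
R2 (z=5.0): short=0.32, ¬great=1−0.28=0.72; AND[min(a, b)] → w = 0.32
R3 (z=52.0): short=0.32, great=0.28; AND[min(a, b)] → w = 0.28
R4 (z=27.0): bad=0.34, long=0.68; AND[min(a, b)] → w = 0.34
Weighted average = (0.32·14.0 + 0.32·5.0 + 0.28·52.0 + 0.34·27.0) / (0.32 + 0.32 + 0.28 + 0.34)
  = 29.8200 / 1.2600 = 23.67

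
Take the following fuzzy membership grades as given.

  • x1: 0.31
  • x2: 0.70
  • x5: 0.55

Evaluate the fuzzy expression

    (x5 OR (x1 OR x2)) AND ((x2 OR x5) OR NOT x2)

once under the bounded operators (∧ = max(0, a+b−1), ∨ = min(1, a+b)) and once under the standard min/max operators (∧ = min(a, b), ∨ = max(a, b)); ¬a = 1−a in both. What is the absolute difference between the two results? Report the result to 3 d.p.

0.300

Under bounded:
  x1 OR x2 = min(1, a+b) on (0.31, 0.70) = 1.00
  x5 OR (x1 OR x2) = min(1, a+b) on (0.55, 1.00) = 1.00
  x2 OR x5 = min(1, a+b) on (0.70, 0.55) = 1.00
  NOT x2 = 1 − 0.70 = 0.30
  (x2 OR x5) OR NOT x2 = min(1, a+b) on (1.00, 0.30) = 1.00
  (x5 OR (x1 OR x2)) AND ((x2 OR x5) OR NOT x2) = max(0, a+b−1) on (1.00, 1.00) = 1.00
  → value = 1.0000
Under standard min/max:
  x1 OR x2 = max(a, b) on (0.31, 0.70) = 0.70
  x5 OR (x1 OR x2) = max(a, b) on (0.55, 0.70) = 0.70
  x2 OR x5 = max(a, b) on (0.70, 0.55) = 0.70
  NOT x2 = 1 − 0.70 = 0.30
  (x2 OR x5) OR NOT x2 = max(a, b) on (0.70, 0.30) = 0.70
  (x5 OR (x1 OR x2)) AND ((x2 OR x5) OR NOT x2) = min(a, b) on (0.70, 0.70) = 0.70
  → value = 0.7000
|1.0000 − 0.7000| = 0.300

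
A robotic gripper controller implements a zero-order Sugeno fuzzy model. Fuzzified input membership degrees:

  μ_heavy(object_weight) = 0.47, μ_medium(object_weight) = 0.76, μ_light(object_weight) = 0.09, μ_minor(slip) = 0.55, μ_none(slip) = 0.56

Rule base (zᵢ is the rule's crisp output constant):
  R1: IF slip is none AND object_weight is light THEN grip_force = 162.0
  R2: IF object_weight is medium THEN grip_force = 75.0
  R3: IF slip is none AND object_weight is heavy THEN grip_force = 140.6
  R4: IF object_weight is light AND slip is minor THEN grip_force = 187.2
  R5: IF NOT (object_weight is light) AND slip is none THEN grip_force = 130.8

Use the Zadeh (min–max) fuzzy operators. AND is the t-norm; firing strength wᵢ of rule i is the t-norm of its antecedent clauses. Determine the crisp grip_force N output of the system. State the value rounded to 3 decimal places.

R1 (z=162.0): none=0.56, light=0.09; AND[min(a, b)] → w = 0.09
R2 (z=75.0): medium=0.76 → w = 0.76
R3 (z=140.6): none=0.56, heavy=0.47; AND[min(a, b)] → w = 0.47
R4 (z=187.2): light=0.09, minor=0.55; AND[min(a, b)] → w = 0.09
R5 (z=130.8): ¬light=1−0.09=0.91, none=0.56; AND[min(a, b)] → w = 0.56
Weighted average = (0.09·162.0 + 0.76·75.0 + 0.47·140.6 + 0.09·187.2 + 0.56·130.8) / (0.09 + 0.76 + 0.47 + 0.09 + 0.56)
  = 227.7580 / 1.9700 = 115.613

115.613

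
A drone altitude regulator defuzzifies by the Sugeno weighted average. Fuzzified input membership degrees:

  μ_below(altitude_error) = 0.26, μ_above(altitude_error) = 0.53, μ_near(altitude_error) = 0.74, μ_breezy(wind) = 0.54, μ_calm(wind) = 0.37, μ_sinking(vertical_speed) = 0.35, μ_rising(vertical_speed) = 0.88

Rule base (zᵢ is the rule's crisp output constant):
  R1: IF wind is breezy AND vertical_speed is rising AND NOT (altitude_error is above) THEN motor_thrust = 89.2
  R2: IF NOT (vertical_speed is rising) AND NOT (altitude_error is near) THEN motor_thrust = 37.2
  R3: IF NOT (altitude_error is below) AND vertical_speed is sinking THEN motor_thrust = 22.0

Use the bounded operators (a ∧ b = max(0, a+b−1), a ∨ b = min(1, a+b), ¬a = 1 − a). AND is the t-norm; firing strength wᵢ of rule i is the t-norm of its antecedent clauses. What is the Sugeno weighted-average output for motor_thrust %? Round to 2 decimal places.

R1 (z=89.2): breezy=0.54, rising=0.88, ¬above=1−0.53=0.47; AND[max(0, a+b−1)] → w = 0.00
R2 (z=37.2): ¬rising=1−0.88=0.12, ¬near=1−0.74=0.26; AND[max(0, a+b−1)] → w = 0.00
R3 (z=22.0): ¬below=1−0.26=0.74, sinking=0.35; AND[max(0, a+b−1)] → w = 0.09
Weighted average = (0.00·89.2 + 0.00·37.2 + 0.09·22.0) / (0.00 + 0.00 + 0.09)
  = 1.9800 / 0.0900 = 22.00

22.00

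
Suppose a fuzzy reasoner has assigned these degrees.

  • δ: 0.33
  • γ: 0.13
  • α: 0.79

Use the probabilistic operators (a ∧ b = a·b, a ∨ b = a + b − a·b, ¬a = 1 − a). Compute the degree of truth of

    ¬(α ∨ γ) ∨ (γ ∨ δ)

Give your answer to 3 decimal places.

0.524

α ∨ γ = a + b − a·b on (0.7900, 0.1300) = 0.8173
¬(α ∨ γ) = 1 − 0.8173 = 0.1827
γ ∨ δ = a + b − a·b on (0.1300, 0.3300) = 0.4171
¬(α ∨ γ) ∨ (γ ∨ δ) = a + b − a·b on (0.1827, 0.4171) = 0.5236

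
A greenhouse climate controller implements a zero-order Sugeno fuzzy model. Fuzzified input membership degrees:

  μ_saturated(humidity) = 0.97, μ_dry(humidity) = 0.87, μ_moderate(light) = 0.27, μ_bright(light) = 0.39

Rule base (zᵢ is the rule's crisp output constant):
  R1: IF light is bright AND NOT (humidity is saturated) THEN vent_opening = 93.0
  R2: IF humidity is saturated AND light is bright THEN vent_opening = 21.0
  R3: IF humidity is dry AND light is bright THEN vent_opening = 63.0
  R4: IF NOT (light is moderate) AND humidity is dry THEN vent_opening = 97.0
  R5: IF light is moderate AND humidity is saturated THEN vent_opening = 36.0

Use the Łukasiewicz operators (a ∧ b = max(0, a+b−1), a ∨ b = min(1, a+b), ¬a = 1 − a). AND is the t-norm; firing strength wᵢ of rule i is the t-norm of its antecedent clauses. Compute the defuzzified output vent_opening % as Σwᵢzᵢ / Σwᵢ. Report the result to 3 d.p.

62.178

R1 (z=93.0): bright=0.39, ¬saturated=1−0.97=0.03; AND[max(0, a+b−1)] → w = 0.00
R2 (z=21.0): saturated=0.97, bright=0.39; AND[max(0, a+b−1)] → w = 0.36
R3 (z=63.0): dry=0.87, bright=0.39; AND[max(0, a+b−1)] → w = 0.26
R4 (z=97.0): ¬moderate=1−0.27=0.73, dry=0.87; AND[max(0, a+b−1)] → w = 0.60
R5 (z=36.0): moderate=0.27, saturated=0.97; AND[max(0, a+b−1)] → w = 0.24
Weighted average = (0.00·93.0 + 0.36·21.0 + 0.26·63.0 + 0.60·97.0 + 0.24·36.0) / (0.00 + 0.36 + 0.26 + 0.60 + 0.24)
  = 90.7800 / 1.4600 = 62.178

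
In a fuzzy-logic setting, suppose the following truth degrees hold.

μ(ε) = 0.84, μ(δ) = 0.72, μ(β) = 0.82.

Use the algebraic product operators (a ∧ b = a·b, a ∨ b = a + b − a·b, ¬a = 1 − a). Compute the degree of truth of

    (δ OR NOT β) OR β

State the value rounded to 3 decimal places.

NOT β = 1 − 0.8200 = 0.1800
δ OR NOT β = a + b − a·b on (0.7200, 0.1800) = 0.7704
(δ OR NOT β) OR β = a + b − a·b on (0.7704, 0.8200) = 0.9587

0.959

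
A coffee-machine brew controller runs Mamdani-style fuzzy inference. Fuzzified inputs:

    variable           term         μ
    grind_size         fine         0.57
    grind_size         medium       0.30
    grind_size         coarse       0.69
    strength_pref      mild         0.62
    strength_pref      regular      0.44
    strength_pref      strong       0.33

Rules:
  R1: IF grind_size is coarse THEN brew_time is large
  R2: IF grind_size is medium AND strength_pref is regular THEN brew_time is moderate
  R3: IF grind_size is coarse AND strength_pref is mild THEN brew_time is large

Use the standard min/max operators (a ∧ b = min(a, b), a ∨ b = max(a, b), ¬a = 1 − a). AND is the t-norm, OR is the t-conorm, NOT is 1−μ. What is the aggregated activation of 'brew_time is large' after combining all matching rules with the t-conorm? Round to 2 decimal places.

R1: coarse=0.69 → w = 0.69
R2: medium=0.30, regular=0.44; AND[min(a, b)] → w = 0.30
R3: coarse=0.69, mild=0.62; AND[min(a, b)] → w = 0.62
Rules with consequent 'large': {R1, R3} → strengths 0.69, 0.62
Aggregate via t-conorm [max(a, b)]: 0.69

0.69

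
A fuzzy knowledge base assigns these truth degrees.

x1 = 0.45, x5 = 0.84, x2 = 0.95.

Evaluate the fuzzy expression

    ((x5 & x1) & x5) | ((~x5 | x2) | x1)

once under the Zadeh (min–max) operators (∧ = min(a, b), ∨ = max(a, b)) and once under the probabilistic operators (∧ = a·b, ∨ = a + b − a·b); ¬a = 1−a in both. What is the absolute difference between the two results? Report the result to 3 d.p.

Under Zadeh (min–max):
  x5 & x1 = min(a, b) on (0.84, 0.45) = 0.45
  (x5 & x1) & x5 = min(a, b) on (0.45, 0.84) = 0.45
  ~x5 = 1 − 0.84 = 0.16
  ~x5 | x2 = max(a, b) on (0.16, 0.95) = 0.95
  (~x5 | x2) | x1 = max(a, b) on (0.95, 0.45) = 0.95
  ((x5 & x1) & x5) | ((~x5 | x2) | x1) = max(a, b) on (0.45, 0.95) = 0.95
  → value = 0.9500
Under probabilistic:
  x5 & x1 = a·b on (0.8400, 0.4500) = 0.3780
  (x5 & x1) & x5 = a·b on (0.3780, 0.8400) = 0.3175
  ~x5 = 1 − 0.8400 = 0.1600
  ~x5 | x2 = a + b − a·b on (0.1600, 0.9500) = 0.9580
  (~x5 | x2) | x1 = a + b − a·b on (0.9580, 0.4500) = 0.9769
  ((x5 & x1) & x5) | ((~x5 | x2) | x1) = a + b − a·b on (0.3175, 0.9769) = 0.9842
  → value = 0.9842
|0.9500 − 0.9842| = 0.034

0.034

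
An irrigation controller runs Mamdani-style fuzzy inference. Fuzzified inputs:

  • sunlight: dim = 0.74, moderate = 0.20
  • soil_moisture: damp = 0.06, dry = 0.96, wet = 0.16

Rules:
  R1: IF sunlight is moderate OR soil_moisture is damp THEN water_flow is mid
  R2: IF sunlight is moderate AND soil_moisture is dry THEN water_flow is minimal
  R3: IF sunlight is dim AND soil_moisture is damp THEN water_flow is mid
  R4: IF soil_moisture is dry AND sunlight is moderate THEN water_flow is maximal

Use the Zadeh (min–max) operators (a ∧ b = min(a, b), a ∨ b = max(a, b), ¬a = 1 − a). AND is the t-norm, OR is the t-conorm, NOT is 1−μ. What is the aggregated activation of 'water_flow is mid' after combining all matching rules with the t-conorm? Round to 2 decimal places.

R1: moderate=0.20, damp=0.06; OR[max(a, b)] → w = 0.20
R2: moderate=0.20, dry=0.96; AND[min(a, b)] → w = 0.20
R3: dim=0.74, damp=0.06; AND[min(a, b)] → w = 0.06
R4: dry=0.96, moderate=0.20; AND[min(a, b)] → w = 0.20
Rules with consequent 'mid': {R1, R3} → strengths 0.20, 0.06
Aggregate via t-conorm [max(a, b)]: 0.20

0.20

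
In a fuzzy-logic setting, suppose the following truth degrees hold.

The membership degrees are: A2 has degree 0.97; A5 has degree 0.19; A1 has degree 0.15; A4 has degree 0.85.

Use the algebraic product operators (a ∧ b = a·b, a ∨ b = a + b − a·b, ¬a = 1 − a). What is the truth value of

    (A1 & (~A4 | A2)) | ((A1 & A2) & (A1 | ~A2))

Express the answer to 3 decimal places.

~A4 = 1 − 0.8500 = 0.1500
~A4 | A2 = a + b − a·b on (0.1500, 0.9700) = 0.9745
A1 & (~A4 | A2) = a·b on (0.1500, 0.9745) = 0.1462
A1 & A2 = a·b on (0.1500, 0.9700) = 0.1455
~A2 = 1 − 0.9700 = 0.0300
A1 | ~A2 = a + b − a·b on (0.1500, 0.0300) = 0.1755
(A1 & A2) & (A1 | ~A2) = a·b on (0.1455, 0.1755) = 0.0255
(A1 & (~A4 | A2)) | ((A1 & A2) & (A1 | ~A2)) = a + b − a·b on (0.1462, 0.0255) = 0.1680

0.168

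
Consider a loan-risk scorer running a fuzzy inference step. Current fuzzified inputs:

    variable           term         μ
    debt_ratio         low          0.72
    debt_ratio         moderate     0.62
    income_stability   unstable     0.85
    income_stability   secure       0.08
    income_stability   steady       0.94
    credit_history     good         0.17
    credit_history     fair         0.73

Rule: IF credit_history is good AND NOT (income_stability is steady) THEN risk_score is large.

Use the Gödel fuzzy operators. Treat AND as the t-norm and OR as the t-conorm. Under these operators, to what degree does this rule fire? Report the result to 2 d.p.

0.06

firing strength: good=0.17, ¬steady=1−0.94=0.06; AND[min(a, b)] → w = 0.06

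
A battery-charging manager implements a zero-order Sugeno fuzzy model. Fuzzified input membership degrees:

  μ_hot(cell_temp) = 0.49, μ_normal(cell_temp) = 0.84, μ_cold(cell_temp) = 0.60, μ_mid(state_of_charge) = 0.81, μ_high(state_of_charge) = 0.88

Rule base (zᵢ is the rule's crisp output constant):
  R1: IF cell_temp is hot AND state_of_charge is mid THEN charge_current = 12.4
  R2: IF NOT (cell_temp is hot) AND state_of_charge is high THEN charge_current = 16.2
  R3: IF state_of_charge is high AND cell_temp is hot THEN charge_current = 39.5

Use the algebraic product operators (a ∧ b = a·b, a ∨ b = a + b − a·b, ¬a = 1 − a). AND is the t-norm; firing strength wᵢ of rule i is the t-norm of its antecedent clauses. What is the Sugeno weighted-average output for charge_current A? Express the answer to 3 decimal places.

22.887

R1 (z=12.4): hot=0.49, mid=0.81; AND[a·b] → w = 0.3969
R2 (z=16.2): ¬hot=1−0.49=0.51, high=0.88; AND[a·b] → w = 0.4488
R3 (z=39.5): high=0.88, hot=0.49; AND[a·b] → w = 0.4312
Weighted average = (0.3969·12.4 + 0.4488·16.2 + 0.4312·39.5) / (0.3969 + 0.4488 + 0.4312)
  = 29.2245 / 1.2769 = 22.887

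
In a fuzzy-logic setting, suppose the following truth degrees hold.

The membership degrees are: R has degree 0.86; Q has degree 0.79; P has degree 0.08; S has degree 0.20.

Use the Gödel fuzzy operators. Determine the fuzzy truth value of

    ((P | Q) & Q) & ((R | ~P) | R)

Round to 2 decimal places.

0.79

P | Q = max(a, b) on (0.08, 0.79) = 0.79
(P | Q) & Q = min(a, b) on (0.79, 0.79) = 0.79
~P = 1 − 0.08 = 0.92
R | ~P = max(a, b) on (0.86, 0.92) = 0.92
(R | ~P) | R = max(a, b) on (0.92, 0.86) = 0.92
((P | Q) & Q) & ((R | ~P) | R) = min(a, b) on (0.79, 0.92) = 0.79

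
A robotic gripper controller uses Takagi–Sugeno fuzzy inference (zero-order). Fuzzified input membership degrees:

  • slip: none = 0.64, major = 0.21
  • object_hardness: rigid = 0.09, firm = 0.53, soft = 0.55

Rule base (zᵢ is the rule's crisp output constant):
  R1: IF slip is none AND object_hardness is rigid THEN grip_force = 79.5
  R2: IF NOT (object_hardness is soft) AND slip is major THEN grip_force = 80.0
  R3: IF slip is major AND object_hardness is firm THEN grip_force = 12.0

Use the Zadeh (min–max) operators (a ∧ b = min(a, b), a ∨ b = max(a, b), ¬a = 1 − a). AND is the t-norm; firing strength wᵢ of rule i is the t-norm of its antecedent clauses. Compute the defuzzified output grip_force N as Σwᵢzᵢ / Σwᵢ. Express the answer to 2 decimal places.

R1 (z=79.5): none=0.64, rigid=0.09; AND[min(a, b)] → w = 0.09
R2 (z=80.0): ¬soft=1−0.55=0.45, major=0.21; AND[min(a, b)] → w = 0.21
R3 (z=12.0): major=0.21, firm=0.53; AND[min(a, b)] → w = 0.21
Weighted average = (0.09·79.5 + 0.21·80.0 + 0.21·12.0) / (0.09 + 0.21 + 0.21)
  = 26.4750 / 0.5100 = 51.91

51.91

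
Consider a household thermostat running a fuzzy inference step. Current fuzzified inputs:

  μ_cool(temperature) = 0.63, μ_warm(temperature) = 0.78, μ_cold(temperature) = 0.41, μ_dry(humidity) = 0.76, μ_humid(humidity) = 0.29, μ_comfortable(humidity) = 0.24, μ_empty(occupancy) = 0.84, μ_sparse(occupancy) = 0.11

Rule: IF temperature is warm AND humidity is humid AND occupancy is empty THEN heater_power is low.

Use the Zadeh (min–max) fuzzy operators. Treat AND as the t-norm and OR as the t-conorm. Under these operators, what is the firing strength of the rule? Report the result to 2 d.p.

firing strength: warm=0.78, humid=0.29, empty=0.84; AND[min(a, b)] → w = 0.29

0.29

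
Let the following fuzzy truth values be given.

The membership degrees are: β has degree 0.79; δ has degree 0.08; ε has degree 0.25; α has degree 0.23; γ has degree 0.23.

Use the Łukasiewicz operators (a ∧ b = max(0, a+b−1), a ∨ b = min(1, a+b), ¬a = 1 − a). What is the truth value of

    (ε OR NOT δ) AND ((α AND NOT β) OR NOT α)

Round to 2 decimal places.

NOT δ = 1 − 0.08 = 0.92
ε OR NOT δ = min(1, a+b) on (0.25, 0.92) = 1.00
NOT β = 1 − 0.79 = 0.21
α AND NOT β = max(0, a+b−1) on (0.23, 0.21) = 0.00
NOT α = 1 − 0.23 = 0.77
(α AND NOT β) OR NOT α = min(1, a+b) on (0.00, 0.77) = 0.77
(ε OR NOT δ) AND ((α AND NOT β) OR NOT α) = max(0, a+b−1) on (1.00, 0.77) = 0.77

0.77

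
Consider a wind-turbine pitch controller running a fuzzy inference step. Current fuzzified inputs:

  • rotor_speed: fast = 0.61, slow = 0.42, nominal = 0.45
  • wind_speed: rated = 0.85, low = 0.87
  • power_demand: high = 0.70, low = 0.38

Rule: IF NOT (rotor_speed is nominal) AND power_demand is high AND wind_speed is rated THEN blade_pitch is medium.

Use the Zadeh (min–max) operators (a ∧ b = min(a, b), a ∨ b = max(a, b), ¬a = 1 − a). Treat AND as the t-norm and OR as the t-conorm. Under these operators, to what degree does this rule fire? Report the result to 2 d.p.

firing strength: ¬nominal=1−0.45=0.55, high=0.70, rated=0.85; AND[min(a, b)] → w = 0.55

0.55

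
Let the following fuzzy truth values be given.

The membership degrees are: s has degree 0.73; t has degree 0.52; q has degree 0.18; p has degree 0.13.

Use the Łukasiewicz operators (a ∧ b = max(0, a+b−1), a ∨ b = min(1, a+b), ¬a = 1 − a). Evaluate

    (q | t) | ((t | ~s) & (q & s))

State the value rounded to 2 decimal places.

0.70

q | t = min(1, a+b) on (0.18, 0.52) = 0.70
~s = 1 − 0.73 = 0.27
t | ~s = min(1, a+b) on (0.52, 0.27) = 0.79
q & s = max(0, a+b−1) on (0.18, 0.73) = 0.00
(t | ~s) & (q & s) = max(0, a+b−1) on (0.79, 0.00) = 0.00
(q | t) | ((t | ~s) & (q & s)) = min(1, a+b) on (0.70, 0.00) = 0.70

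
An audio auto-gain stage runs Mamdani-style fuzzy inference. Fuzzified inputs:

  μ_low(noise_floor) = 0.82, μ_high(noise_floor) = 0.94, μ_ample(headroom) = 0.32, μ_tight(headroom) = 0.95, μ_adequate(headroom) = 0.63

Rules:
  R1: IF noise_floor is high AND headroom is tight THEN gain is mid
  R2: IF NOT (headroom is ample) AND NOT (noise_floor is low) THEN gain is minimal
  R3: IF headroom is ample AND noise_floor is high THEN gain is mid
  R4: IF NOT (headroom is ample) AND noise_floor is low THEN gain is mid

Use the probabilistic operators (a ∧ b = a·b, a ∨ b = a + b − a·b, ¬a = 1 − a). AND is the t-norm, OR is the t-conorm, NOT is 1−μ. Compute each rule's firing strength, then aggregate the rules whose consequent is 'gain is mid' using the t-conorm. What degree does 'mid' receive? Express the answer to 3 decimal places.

0.967

R1: high=0.94, tight=0.95; AND[a·b] → w = 0.8930
R2: ¬ample=1−0.32=0.68, ¬low=1−0.82=0.18; AND[a·b] → w = 0.1224
R3: ample=0.32, high=0.94; AND[a·b] → w = 0.3008
R4: ¬ample=1−0.32=0.68, low=0.82; AND[a·b] → w = 0.5576
Rules with consequent 'mid': {R1, R3, R4} → strengths 0.8930, 0.3008, 0.5576
Aggregate via t-conorm [a + b − a·b]: 0.9669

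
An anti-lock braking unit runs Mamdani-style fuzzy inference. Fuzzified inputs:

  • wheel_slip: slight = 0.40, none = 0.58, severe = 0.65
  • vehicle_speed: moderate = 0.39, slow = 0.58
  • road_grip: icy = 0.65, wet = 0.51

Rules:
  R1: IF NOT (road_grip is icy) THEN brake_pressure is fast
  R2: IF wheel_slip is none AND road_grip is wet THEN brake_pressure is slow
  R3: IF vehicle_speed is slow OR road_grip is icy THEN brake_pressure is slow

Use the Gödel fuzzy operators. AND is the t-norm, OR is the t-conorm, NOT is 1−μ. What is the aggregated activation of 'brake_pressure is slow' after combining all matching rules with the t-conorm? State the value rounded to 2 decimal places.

R1: ¬icy=1−0.65=0.35 → w = 0.35
R2: none=0.58, wet=0.51; AND[min(a, b)] → w = 0.51
R3: slow=0.58, icy=0.65; OR[max(a, b)] → w = 0.65
Rules with consequent 'slow': {R2, R3} → strengths 0.51, 0.65
Aggregate via t-conorm [max(a, b)]: 0.65

0.65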